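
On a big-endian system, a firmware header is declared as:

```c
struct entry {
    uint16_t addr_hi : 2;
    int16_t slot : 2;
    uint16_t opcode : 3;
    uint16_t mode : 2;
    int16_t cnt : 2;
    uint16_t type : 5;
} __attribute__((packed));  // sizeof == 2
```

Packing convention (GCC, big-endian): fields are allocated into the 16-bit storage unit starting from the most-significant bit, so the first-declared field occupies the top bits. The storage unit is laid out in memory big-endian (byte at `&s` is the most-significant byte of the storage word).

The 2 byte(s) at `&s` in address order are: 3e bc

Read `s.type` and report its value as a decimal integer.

[0]=0x3e [1]=0xbc (big-endian) → word 0x3ebc
addr_hi:2 @ bit 14 → (0x3ebc>>14)&0x3 = 0x0
slot:2 @ bit 12 → (0x3ebc>>12)&0x3 = 0x3
opcode:3 @ bit 9 → (0x3ebc>>9)&0x7 = 0x7
mode:2 @ bit 7 → (0x3ebc>>7)&0x3 = 0x1
cnt:2 @ bit 5 → (0x3ebc>>5)&0x3 = 0x1
type:5 @ bit 0 → (0x3ebc>>0)&0x1f = 0x1c  ←

28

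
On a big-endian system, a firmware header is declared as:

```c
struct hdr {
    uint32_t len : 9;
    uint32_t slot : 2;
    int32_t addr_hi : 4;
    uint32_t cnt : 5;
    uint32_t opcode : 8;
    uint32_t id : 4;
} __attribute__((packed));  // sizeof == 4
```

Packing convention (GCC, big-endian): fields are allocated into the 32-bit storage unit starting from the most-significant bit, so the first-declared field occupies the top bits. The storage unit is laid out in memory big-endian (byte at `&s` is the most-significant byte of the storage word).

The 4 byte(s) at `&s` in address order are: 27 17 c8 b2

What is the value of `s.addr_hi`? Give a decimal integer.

[0]=0x27 [1]=0x17 [2]=0xc8 [3]=0xb2 (big-endian) → word 0x2717c8b2
len:9 @ bit 23 → (0x2717c8b2>>23)&0x1ff = 0x4e
slot:2 @ bit 21 → (0x2717c8b2>>21)&0x3 = 0x0
addr_hi:4 @ bit 17 → (0x2717c8b2>>17)&0xf = 0xb  ←
cnt:5 @ bit 12 → (0x2717c8b2>>12)&0x1f = 0x1c
opcode:8 @ bit 4 → (0x2717c8b2>>4)&0xff = 0x8b
id:4 @ bit 0 → (0x2717c8b2>>0)&0xf = 0x2
addr_hi signed 4b, MSB=1: 11 - 16 = -5

-5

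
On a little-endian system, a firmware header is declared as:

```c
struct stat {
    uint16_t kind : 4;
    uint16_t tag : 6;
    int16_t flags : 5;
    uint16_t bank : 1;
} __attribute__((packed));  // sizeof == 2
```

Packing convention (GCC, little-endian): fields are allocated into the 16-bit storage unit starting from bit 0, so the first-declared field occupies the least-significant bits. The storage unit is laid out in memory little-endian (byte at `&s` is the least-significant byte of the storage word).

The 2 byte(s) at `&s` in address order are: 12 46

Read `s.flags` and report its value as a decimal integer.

-15

[0]=0x12 [1]=0x46 (little-endian) → word 0x4612
kind [0+:4] = (word>>0) & 0xf = 2
tag [4+:6] = (word>>4) & 0x3f = 33
flags [10+:5] = (word>>10) & 0x1f = 17  ←
bank [15+:1] = (word>>15) & 0x1 = 0
flags signed 5b, MSB=1: 17 - 32 = -15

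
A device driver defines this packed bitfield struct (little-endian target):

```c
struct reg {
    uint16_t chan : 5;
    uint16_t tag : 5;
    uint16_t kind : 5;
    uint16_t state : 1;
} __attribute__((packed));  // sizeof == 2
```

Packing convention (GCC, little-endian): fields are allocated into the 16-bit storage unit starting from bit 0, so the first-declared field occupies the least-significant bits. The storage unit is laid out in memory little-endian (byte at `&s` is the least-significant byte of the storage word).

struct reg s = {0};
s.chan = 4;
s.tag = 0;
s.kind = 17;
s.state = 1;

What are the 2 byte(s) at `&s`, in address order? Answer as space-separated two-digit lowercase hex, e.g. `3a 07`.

[0+:5] chan=4 & 0x1f = 0x4; word=0x0004
[5+:5] tag=0 & 0x1f = 0x0; word=0x0004
[10+:5] kind=17 & 0x1f = 0x11; word=0x4404
[15+:1] state=1 & 0x1 = 0x1; word=0xc404
word = 0xc404 → little-endian bytes:
  [0]=0x04  [1]=0xc4

04 c4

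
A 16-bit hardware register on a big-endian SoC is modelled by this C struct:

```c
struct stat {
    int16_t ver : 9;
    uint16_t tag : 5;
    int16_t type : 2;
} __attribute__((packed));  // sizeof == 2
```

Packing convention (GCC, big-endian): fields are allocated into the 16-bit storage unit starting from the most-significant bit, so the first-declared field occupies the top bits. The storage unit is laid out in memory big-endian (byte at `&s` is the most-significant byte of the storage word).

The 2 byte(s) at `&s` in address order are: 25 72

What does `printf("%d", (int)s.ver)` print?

[0]=0x25 [1]=0x72 (big-endian) → word 0x2572
ver:9 @ bit 7 → (0x2572>>7)&0x1ff = 0x4a  ←
tag:5 @ bit 2 → (0x2572>>2)&0x1f = 0x1c
type:2 @ bit 0 → (0x2572>>0)&0x3 = 0x2
ver signed 9b, MSB=0: value = 74

74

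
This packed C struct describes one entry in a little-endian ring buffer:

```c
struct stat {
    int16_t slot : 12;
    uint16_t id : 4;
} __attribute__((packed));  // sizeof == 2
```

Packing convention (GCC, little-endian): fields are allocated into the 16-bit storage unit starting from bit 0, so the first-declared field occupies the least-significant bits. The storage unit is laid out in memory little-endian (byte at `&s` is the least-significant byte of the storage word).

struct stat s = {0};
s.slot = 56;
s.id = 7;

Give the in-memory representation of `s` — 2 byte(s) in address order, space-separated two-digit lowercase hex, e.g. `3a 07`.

38 70

slot (12b) val=56 bits=0x38 at bit 0: 0x0038
id (4b) val=7 bits=0x7 at bit 12: 0x7038
word = 0x7038 → little-endian bytes:
  [0]=0x38  [1]=0x70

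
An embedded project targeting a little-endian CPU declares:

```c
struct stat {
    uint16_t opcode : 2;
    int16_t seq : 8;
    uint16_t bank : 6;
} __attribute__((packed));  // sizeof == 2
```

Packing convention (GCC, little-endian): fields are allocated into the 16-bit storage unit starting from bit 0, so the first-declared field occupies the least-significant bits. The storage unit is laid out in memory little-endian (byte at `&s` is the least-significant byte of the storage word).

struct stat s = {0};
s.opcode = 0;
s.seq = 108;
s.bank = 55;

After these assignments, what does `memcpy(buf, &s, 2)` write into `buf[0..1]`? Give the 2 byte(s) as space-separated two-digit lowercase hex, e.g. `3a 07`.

b0 dd

opcode:2 = 0 → 0x0 << 0 → word 0x0000
seq:8 = 108 → 0x6c << 2 → word 0x01b0
bank:6 = 55 → 0x37 << 10 → word 0xddb0
word = 0xddb0 → little-endian bytes:
  [0]=0xb0  [1]=0xdd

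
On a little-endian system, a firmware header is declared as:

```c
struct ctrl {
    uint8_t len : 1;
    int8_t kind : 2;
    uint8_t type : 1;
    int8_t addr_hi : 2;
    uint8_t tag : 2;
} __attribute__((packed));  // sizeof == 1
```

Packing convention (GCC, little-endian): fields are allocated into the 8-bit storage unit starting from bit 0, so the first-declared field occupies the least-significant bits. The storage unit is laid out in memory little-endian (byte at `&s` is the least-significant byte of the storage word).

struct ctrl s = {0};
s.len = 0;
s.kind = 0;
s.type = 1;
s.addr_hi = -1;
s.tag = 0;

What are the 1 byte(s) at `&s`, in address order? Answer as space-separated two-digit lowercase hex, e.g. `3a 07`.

38

[0+:1] len=0 & 0x1 = 0x0; word=0x00
[1+:2] kind=0 & 0x3 = 0x0; word=0x00
[3+:1] type=1 & 0x1 = 0x1; word=0x08
[4+:2] addr_hi=-1 & 0x3 = 0x3; word=0x38
[6+:2] tag=0 & 0x3 = 0x0; word=0x38
word = 0x38 → little-endian bytes:
  [0]=0x38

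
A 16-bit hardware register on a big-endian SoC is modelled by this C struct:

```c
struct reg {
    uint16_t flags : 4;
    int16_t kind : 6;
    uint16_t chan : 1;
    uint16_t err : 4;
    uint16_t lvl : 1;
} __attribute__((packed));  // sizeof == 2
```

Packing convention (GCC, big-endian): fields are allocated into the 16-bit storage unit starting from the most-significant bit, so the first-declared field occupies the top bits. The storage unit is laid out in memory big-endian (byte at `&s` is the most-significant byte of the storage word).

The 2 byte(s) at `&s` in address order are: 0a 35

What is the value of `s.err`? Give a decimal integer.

[0]=0x0a [1]=0x35 (big-endian) → word 0x0a35
flags:4 @ bit 12 → (0x0a35>>12)&0xf = 0x0
kind:6 @ bit 6 → (0x0a35>>6)&0x3f = 0x28
chan:1 @ bit 5 → (0x0a35>>5)&0x1 = 0x1
err:4 @ bit 1 → (0x0a35>>1)&0xf = 0xa  ←
lvl:1 @ bit 0 → (0x0a35>>0)&0x1 = 0x1

10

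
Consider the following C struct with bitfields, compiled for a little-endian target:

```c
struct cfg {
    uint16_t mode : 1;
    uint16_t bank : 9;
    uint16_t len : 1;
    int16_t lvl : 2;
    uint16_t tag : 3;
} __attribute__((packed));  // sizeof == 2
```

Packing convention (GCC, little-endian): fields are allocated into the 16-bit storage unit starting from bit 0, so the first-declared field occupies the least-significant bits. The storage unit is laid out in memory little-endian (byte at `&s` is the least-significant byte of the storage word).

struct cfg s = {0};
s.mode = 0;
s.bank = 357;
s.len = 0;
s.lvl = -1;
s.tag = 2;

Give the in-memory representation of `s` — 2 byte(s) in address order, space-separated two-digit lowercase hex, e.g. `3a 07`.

mode (1b) val=0 bits=0x0 at bit 0: 0x0000
bank (9b) val=357 bits=0x165 at bit 1: 0x02ca
len (1b) val=0 bits=0x0 at bit 10: 0x02ca
lvl (2b) val=-1 bits=0x3 at bit 11: 0x1aca
tag (3b) val=2 bits=0x2 at bit 13: 0x5aca
word = 0x5aca → little-endian bytes:
  [0]=0xca  [1]=0x5a

ca 5a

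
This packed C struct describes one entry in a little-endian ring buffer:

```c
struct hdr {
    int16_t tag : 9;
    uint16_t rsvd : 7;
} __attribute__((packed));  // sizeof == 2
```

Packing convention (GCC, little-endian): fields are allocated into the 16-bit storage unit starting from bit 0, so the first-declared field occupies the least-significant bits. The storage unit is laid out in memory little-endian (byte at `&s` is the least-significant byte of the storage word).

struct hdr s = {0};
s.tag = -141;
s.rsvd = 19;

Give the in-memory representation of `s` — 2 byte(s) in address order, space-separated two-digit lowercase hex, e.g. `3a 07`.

73 27

[0+:9] tag=-141 & 0x1ff = 0x173; word=0x0173
[9+:7] rsvd=19 & 0x7f = 0x13; word=0x2773
word = 0x2773 → little-endian bytes:
  [0]=0x73  [1]=0x27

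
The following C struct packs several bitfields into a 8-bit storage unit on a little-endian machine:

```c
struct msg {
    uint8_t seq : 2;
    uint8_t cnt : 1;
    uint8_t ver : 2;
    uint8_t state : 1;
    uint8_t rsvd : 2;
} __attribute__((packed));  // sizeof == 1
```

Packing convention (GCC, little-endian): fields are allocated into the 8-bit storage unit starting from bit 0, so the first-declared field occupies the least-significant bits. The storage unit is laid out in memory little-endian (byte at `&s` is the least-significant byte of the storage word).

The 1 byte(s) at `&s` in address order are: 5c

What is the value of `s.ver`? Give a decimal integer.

[0]=0x5c (little-endian) → word 0x5c
seq:2 @ bit 0 → (0x5c>>0)&0x3 = 0x0
cnt:1 @ bit 2 → (0x5c>>2)&0x1 = 0x1
ver:2 @ bit 3 → (0x5c>>3)&0x3 = 0x3  ←
state:1 @ bit 5 → (0x5c>>5)&0x1 = 0x0
rsvd:2 @ bit 6 → (0x5c>>6)&0x3 = 0x1

3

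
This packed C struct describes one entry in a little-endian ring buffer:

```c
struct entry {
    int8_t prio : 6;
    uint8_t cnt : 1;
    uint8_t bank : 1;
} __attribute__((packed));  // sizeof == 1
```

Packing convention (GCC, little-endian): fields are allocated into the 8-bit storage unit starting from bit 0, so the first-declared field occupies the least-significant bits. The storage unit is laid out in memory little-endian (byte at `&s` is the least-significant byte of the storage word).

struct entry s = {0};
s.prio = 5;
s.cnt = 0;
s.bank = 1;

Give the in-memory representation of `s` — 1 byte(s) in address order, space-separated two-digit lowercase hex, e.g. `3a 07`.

[0+:6] prio=5 & 0x3f = 0x5; word=0x05
[6+:1] cnt=0 & 0x1 = 0x0; word=0x05
[7+:1] bank=1 & 0x1 = 0x1; word=0x85
word = 0x85 → little-endian bytes:
  [0]=0x85

85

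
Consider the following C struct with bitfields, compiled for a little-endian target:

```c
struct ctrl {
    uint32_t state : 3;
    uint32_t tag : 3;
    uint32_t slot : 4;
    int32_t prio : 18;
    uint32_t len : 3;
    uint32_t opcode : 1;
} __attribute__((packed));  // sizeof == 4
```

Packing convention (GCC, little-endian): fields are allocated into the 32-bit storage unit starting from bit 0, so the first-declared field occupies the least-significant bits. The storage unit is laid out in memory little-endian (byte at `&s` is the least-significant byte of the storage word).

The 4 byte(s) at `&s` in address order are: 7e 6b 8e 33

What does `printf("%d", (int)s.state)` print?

[0]=0x7e [1]=0x6b [2]=0x8e [3]=0x33 (little-endian) → word 0x338e6b7e
state:3 @ bit 0 → (0x338e6b7e>>0)&0x7 = 0x6  ←
tag:3 @ bit 3 → (0x338e6b7e>>3)&0x7 = 0x7
slot:4 @ bit 6 → (0x338e6b7e>>6)&0xf = 0xd
prio:18 @ bit 10 → (0x338e6b7e>>10)&0x3ffff = 0xe39a
len:3 @ bit 28 → (0x338e6b7e>>28)&0x7 = 0x3
opcode:1 @ bit 31 → (0x338e6b7e>>31)&0x1 = 0x0

6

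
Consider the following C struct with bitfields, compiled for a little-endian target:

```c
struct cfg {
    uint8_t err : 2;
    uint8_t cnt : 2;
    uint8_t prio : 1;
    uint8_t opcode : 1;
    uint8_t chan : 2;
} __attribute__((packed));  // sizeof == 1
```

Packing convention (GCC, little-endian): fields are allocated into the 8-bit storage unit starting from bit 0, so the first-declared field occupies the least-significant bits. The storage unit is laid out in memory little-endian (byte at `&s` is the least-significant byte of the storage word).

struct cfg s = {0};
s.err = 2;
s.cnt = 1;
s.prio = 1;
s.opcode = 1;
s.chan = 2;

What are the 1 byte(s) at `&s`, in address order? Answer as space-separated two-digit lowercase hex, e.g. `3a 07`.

err (2b) val=2 bits=0x2 at bit 0: 0x02
cnt (2b) val=1 bits=0x1 at bit 2: 0x06
prio (1b) val=1 bits=0x1 at bit 4: 0x16
opcode (1b) val=1 bits=0x1 at bit 5: 0x36
chan (2b) val=2 bits=0x2 at bit 6: 0xb6
word = 0xb6 → little-endian bytes:
  [0]=0xb6

b6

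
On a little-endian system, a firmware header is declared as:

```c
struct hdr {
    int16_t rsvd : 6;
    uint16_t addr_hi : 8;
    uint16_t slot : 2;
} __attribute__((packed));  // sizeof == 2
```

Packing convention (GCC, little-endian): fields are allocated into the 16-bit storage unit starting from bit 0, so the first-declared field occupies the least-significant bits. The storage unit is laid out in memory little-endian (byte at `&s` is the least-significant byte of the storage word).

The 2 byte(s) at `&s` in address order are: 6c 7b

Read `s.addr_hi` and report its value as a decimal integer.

[0]=0x6c [1]=0x7b (little-endian) → word 0x7b6c
rsvd [0+:6] = (word>>0) & 0x3f = 44
addr_hi [6+:8] = (word>>6) & 0xff = 237  ←
slot [14+:2] = (word>>14) & 0x3 = 1

237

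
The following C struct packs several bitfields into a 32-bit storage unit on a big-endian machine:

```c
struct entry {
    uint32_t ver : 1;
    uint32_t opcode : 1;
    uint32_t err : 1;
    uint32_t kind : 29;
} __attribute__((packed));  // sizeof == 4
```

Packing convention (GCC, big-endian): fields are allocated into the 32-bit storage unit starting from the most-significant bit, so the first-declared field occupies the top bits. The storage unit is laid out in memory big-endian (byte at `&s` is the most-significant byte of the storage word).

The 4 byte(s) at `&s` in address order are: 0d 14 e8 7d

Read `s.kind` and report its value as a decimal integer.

[0]=0x0d [1]=0x14 [2]=0xe8 [3]=0x7d (big-endian) → word 0x0d14e87d
ver:1 @ bit 31 → (0x0d14e87d>>31)&0x1 = 0x0
opcode:1 @ bit 30 → (0x0d14e87d>>30)&0x1 = 0x0
err:1 @ bit 29 → (0x0d14e87d>>29)&0x1 = 0x0
kind:29 @ bit 0 → (0x0d14e87d>>0)&0x1fffffff = 0xd14e87d  ←

219474045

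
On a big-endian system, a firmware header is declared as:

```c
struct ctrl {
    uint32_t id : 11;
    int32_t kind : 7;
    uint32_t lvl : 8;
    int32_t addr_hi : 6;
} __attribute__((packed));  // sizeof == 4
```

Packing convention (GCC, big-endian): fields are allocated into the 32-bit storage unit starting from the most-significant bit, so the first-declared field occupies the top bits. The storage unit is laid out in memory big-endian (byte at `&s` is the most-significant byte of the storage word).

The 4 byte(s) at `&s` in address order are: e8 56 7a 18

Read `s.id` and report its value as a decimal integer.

[0]=0xe8 [1]=0x56 [2]=0x7a [3]=0x18 (big-endian) → word 0xe8567a18
id:11 @ bit 21 → (0xe8567a18>>21)&0x7ff = 0x742  ←
kind:7 @ bit 14 → (0xe8567a18>>14)&0x7f = 0x59
lvl:8 @ bit 6 → (0xe8567a18>>6)&0xff = 0xe8
addr_hi:6 @ bit 0 → (0xe8567a18>>0)&0x3f = 0x18

1858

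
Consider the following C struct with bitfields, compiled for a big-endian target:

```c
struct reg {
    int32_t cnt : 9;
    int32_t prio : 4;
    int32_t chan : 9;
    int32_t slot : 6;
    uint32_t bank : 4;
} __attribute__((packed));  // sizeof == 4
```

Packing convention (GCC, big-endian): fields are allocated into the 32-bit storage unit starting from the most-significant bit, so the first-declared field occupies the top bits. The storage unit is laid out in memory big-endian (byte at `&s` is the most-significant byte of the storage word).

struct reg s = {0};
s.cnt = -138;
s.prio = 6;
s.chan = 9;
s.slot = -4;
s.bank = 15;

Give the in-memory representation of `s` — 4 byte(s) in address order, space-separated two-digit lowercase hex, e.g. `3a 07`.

[23+:9] cnt=-138 & 0x1ff = 0x176; word=0xbb000000
[19+:4] prio=6 & 0xf = 0x6; word=0xbb300000
[10+:9] chan=9 & 0x1ff = 0x9; word=0xbb302400
[4+:6] slot=-4 & 0x3f = 0x3c; word=0xbb3027c0
[0+:4] bank=15 & 0xf = 0xf; word=0xbb3027cf
word = 0xbb3027cf → big-endian bytes:
  [0]=0xbb  [1]=0x30  [2]=0x27  [3]=0xcf

bb 30 27 cf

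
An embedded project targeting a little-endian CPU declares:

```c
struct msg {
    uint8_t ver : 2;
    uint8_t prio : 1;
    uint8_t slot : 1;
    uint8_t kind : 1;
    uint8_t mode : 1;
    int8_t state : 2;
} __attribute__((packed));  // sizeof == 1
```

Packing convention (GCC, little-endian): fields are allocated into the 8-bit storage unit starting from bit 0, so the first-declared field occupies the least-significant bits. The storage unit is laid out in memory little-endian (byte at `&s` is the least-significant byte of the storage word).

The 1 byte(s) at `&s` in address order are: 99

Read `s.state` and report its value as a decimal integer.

-2

[0]=0x99 (little-endian) → word 0x99
ver [0+:2] = (word>>0) & 0x3 = 1
prio [2+:1] = (word>>2) & 0x1 = 0
slot [3+:1] = (word>>3) & 0x1 = 1
kind [4+:1] = (word>>4) & 0x1 = 1
mode [5+:1] = (word>>5) & 0x1 = 0
state [6+:2] = (word>>6) & 0x3 = 2  ←
state signed 2b, MSB=1: 2 - 4 = -2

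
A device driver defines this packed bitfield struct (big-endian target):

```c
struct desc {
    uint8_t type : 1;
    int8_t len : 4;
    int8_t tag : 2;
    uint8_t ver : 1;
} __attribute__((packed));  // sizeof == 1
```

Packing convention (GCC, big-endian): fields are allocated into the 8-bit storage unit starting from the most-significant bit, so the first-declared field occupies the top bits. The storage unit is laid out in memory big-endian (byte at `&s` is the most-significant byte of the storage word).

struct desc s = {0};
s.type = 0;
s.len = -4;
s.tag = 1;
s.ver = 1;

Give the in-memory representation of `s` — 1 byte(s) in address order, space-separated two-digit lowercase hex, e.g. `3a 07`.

type (1b) val=0 bits=0x0 at bit 7: 0x00
len (4b) val=-4 bits=0xc at bit 3: 0x60
tag (2b) val=1 bits=0x1 at bit 1: 0x62
ver (1b) val=1 bits=0x1 at bit 0: 0x63
word = 0x63 → big-endian bytes:
  [0]=0x63

63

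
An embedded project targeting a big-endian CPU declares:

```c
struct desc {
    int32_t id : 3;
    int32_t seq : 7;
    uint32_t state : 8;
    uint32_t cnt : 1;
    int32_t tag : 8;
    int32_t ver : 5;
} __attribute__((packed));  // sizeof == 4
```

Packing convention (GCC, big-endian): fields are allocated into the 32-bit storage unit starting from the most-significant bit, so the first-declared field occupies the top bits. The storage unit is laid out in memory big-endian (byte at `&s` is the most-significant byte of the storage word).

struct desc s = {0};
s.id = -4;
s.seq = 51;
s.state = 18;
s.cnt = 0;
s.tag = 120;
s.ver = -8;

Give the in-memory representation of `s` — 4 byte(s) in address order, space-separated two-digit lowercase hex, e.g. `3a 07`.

8c c4 8f 18

[29+:3] id=-4 & 0x7 = 0x4; word=0x80000000
[22+:7] seq=51 & 0x7f = 0x33; word=0x8cc00000
[14+:8] state=18 & 0xff = 0x12; word=0x8cc48000
[13+:1] cnt=0 & 0x1 = 0x0; word=0x8cc48000
[5+:8] tag=120 & 0xff = 0x78; word=0x8cc48f00
[0+:5] ver=-8 & 0x1f = 0x18; word=0x8cc48f18
word = 0x8cc48f18 → big-endian bytes:
  [0]=0x8c  [1]=0xc4  [2]=0x8f  [3]=0x18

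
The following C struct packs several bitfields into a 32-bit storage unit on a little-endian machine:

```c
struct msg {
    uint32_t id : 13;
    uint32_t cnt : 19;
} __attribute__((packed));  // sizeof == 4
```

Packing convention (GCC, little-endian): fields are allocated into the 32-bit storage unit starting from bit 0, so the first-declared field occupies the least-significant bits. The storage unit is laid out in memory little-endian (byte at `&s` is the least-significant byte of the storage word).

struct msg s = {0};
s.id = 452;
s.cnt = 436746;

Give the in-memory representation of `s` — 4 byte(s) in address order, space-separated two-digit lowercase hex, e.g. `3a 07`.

id (13b) val=452 bits=0x1c4 at bit 0: 0x000001c4
cnt (19b) val=436746 bits=0x6aa0a at bit 13: 0xd54141c4
word = 0xd54141c4 → little-endian bytes:
  [0]=0xc4  [1]=0x41  [2]=0x41  [3]=0xd5

c4 41 41 d5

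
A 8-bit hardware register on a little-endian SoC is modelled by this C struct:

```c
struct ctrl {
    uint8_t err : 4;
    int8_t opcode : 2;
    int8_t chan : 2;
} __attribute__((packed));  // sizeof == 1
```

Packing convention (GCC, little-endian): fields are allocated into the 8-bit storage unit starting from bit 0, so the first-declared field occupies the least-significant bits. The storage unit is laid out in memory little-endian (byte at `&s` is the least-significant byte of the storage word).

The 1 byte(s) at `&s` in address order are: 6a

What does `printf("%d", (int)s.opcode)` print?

[0]=0x6a (little-endian) → word 0x6a
err [0+:4] = (word>>0) & 0xf = 10
opcode [4+:2] = (word>>4) & 0x3 = 2  ←
chan [6+:2] = (word>>6) & 0x3 = 1
opcode signed 2b, MSB=1: 2 - 4 = -2

-2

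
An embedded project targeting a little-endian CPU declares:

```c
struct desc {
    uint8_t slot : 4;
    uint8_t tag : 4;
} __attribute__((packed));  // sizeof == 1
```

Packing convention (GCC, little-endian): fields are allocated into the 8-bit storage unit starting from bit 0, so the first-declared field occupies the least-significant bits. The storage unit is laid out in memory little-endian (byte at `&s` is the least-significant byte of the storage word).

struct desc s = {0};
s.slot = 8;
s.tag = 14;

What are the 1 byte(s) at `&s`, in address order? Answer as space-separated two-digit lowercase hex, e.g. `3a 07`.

e8

[0+:4] slot=8 & 0xf = 0x8; word=0x08
[4+:4] tag=14 & 0xf = 0xe; word=0xe8
word = 0xe8 → little-endian bytes:
  [0]=0xe8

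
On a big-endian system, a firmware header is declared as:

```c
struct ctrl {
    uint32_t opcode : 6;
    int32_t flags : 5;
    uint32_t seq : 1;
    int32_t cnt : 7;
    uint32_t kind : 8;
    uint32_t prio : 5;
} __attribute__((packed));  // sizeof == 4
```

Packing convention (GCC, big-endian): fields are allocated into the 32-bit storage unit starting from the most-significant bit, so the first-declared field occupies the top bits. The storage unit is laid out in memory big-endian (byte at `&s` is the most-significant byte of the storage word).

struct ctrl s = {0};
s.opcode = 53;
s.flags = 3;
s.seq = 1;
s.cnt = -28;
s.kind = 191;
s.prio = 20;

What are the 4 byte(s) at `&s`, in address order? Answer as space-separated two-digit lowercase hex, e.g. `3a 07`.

d4 7c 97 f4

[26+:6] opcode=53 & 0x3f = 0x35; word=0xd4000000
[21+:5] flags=3 & 0x1f = 0x3; word=0xd4600000
[20+:1] seq=1 & 0x1 = 0x1; word=0xd4700000
[13+:7] cnt=-28 & 0x7f = 0x64; word=0xd47c8000
[5+:8] kind=191 & 0xff = 0xbf; word=0xd47c97e0
[0+:5] prio=20 & 0x1f = 0x14; word=0xd47c97f4
word = 0xd47c97f4 → big-endian bytes:
  [0]=0xd4  [1]=0x7c  [2]=0x97  [3]=0xf4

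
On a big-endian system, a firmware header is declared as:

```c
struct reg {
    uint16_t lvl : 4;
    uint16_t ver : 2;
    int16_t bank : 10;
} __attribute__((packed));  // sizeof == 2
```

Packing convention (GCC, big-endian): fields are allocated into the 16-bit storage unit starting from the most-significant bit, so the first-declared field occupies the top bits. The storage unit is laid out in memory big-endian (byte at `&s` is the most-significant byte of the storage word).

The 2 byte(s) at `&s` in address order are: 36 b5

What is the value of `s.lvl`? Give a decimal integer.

[0]=0x36 [1]=0xb5 (big-endian) → word 0x36b5
lvl [12+:4] = (word>>12) & 0xf = 3  ←
ver [10+:2] = (word>>10) & 0x3 = 1
bank [0+:10] = (word>>0) & 0x3ff = 693

3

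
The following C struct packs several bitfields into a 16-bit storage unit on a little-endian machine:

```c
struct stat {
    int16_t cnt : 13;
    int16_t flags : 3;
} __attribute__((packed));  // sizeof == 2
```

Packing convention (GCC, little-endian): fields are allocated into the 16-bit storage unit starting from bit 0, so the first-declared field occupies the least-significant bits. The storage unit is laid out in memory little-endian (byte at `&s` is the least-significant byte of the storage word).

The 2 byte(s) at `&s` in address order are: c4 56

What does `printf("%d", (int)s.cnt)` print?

[0]=0xc4 [1]=0x56 (little-endian) → word 0x56c4
cnt:13 @ bit 0 → (0x56c4>>0)&0x1fff = 0x16c4  ←
flags:3 @ bit 13 → (0x56c4>>13)&0x7 = 0x2
cnt signed 13b, MSB=1: 5828 - 8192 = -2364

-2364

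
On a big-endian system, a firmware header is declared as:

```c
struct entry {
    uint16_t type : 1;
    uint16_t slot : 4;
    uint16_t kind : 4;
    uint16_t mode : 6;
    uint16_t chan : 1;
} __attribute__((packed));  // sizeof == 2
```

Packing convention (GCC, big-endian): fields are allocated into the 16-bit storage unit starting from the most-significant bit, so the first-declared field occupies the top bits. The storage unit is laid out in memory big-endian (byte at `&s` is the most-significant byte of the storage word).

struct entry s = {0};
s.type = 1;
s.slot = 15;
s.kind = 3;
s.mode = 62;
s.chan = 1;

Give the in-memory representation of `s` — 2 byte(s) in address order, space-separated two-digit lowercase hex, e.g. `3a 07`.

type (1b) val=1 bits=0x1 at bit 15: 0x8000
slot (4b) val=15 bits=0xf at bit 11: 0xf800
kind (4b) val=3 bits=0x3 at bit 7: 0xf980
mode (6b) val=62 bits=0x3e at bit 1: 0xf9fc
chan (1b) val=1 bits=0x1 at bit 0: 0xf9fd
word = 0xf9fd → big-endian bytes:
  [0]=0xf9  [1]=0xfd

f9 fd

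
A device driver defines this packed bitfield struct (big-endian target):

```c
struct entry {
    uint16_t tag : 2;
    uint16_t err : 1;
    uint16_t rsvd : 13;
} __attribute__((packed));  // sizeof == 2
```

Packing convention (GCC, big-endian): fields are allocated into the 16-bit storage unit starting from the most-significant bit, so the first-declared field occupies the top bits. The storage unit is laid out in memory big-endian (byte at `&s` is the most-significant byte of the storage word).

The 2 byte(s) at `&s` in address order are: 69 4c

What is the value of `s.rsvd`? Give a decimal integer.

[0]=0x69 [1]=0x4c (big-endian) → word 0x694c
tag [14+:2] = (word>>14) & 0x3 = 1
err [13+:1] = (word>>13) & 0x1 = 1
rsvd [0+:13] = (word>>0) & 0x1fff = 2380  ←

2380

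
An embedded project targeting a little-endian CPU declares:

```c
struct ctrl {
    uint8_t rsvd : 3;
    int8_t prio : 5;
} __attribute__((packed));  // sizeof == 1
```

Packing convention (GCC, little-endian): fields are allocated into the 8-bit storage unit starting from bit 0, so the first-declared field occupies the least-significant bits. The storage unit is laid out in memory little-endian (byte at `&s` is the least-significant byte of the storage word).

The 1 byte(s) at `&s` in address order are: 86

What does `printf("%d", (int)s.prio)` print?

[0]=0x86 (little-endian) → word 0x86
rsvd:3 @ bit 0 → (0x86>>0)&0x7 = 0x6
prio:5 @ bit 3 → (0x86>>3)&0x1f = 0x10  ←
prio signed 5b, MSB=1: 16 - 32 = -16

-16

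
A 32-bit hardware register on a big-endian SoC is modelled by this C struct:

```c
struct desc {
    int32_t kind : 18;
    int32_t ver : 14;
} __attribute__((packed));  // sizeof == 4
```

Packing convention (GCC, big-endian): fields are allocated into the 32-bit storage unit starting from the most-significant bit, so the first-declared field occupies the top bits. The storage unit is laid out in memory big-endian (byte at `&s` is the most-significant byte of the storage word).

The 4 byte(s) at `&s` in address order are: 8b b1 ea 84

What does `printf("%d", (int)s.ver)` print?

-5500

[0]=0x8b [1]=0xb1 [2]=0xea [3]=0x84 (big-endian) → word 0x8bb1ea84
kind:18 @ bit 14 → (0x8bb1ea84>>14)&0x3ffff = 0x22ec7
ver:14 @ bit 0 → (0x8bb1ea84>>0)&0x3fff = 0x2a84  ←
ver signed 14b, MSB=1: 10884 - 16384 = -5500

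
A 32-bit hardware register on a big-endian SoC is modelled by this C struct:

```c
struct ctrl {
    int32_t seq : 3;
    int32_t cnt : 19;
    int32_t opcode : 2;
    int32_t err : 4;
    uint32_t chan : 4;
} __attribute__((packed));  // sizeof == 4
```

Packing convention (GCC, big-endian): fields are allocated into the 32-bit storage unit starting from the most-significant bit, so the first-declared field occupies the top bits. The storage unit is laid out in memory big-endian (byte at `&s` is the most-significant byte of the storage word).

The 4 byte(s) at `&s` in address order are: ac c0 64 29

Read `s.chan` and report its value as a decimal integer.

9

[0]=0xac [1]=0xc0 [2]=0x64 [3]=0x29 (big-endian) → word 0xacc06429
seq:3 @ bit 29 → (0xacc06429>>29)&0x7 = 0x5
cnt:19 @ bit 10 → (0xacc06429>>10)&0x7ffff = 0x33019
opcode:2 @ bit 8 → (0xacc06429>>8)&0x3 = 0x0
err:4 @ bit 4 → (0xacc06429>>4)&0xf = 0x2
chan:4 @ bit 0 → (0xacc06429>>0)&0xf = 0x9  ←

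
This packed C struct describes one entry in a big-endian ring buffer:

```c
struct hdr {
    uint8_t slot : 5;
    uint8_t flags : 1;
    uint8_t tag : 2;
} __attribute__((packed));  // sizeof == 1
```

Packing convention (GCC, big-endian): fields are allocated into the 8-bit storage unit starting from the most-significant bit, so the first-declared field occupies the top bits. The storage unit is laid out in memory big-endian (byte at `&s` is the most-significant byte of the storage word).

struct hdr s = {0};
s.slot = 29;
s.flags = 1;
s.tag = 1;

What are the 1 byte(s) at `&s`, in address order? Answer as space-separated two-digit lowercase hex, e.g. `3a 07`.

ed

slot:5 = 29 → 0x1d << 3 → word 0xe8
flags:1 = 1 → 0x1 << 2 → word 0xec
tag:2 = 1 → 0x1 << 0 → word 0xed
word = 0xed → big-endian bytes:
  [0]=0xed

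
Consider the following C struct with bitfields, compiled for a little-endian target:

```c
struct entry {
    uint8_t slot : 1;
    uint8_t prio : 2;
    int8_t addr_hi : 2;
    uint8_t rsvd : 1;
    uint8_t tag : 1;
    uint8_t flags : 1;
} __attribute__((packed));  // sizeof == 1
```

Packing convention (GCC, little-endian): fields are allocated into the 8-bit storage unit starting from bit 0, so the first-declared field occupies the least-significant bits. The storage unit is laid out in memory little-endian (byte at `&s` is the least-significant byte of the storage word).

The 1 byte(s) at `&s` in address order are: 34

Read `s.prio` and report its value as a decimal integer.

2

[0]=0x34 (little-endian) → word 0x34
slot [0+:1] = (word>>0) & 0x1 = 0
prio [1+:2] = (word>>1) & 0x3 = 2  ←
addr_hi [3+:2] = (word>>3) & 0x3 = 2
rsvd [5+:1] = (word>>5) & 0x1 = 1
tag [6+:1] = (word>>6) & 0x1 = 0
flags [7+:1] = (word>>7) & 0x1 = 0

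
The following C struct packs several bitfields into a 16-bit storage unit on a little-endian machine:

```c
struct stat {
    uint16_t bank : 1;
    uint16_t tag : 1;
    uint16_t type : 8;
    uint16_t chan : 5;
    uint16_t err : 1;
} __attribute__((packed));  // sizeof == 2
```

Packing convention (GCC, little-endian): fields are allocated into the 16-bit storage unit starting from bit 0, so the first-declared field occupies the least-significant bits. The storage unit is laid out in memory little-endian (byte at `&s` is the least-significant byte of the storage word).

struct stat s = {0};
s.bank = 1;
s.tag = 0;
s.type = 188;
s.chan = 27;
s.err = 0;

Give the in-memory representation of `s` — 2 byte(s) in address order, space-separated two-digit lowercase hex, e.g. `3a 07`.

bank (1b) val=1 bits=0x1 at bit 0: 0x0001
tag (1b) val=0 bits=0x0 at bit 1: 0x0001
type (8b) val=188 bits=0xbc at bit 2: 0x02f1
chan (5b) val=27 bits=0x1b at bit 10: 0x6ef1
err (1b) val=0 bits=0x0 at bit 15: 0x6ef1
word = 0x6ef1 → little-endian bytes:
  [0]=0xf1  [1]=0x6e

f1 6e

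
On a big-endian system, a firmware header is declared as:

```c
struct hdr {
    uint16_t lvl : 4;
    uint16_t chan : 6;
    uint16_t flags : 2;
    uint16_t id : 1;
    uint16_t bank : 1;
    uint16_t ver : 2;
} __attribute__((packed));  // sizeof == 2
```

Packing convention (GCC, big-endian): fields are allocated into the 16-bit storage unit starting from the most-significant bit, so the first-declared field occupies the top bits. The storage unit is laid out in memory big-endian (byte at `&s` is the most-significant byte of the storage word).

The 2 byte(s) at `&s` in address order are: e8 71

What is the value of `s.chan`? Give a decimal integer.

[0]=0xe8 [1]=0x71 (big-endian) → word 0xe871
lvl [12+:4] = (word>>12) & 0xf = 14
chan [6+:6] = (word>>6) & 0x3f = 33  ←
flags [4+:2] = (word>>4) & 0x3 = 3
id [3+:1] = (word>>3) & 0x1 = 0
bank [2+:1] = (word>>2) & 0x1 = 0
ver [0+:2] = (word>>0) & 0x3 = 1

33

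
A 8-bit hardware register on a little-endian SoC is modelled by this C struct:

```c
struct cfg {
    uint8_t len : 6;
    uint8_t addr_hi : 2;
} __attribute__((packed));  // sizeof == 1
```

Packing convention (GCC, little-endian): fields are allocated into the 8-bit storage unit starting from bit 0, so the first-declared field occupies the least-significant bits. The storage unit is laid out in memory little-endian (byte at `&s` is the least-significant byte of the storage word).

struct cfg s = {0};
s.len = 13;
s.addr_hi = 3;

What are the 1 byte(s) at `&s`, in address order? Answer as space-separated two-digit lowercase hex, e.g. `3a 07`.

len (6b) val=13 bits=0xd at bit 0: 0x0d
addr_hi (2b) val=3 bits=0x3 at bit 6: 0xcd
word = 0xcd → little-endian bytes:
  [0]=0xcd

cd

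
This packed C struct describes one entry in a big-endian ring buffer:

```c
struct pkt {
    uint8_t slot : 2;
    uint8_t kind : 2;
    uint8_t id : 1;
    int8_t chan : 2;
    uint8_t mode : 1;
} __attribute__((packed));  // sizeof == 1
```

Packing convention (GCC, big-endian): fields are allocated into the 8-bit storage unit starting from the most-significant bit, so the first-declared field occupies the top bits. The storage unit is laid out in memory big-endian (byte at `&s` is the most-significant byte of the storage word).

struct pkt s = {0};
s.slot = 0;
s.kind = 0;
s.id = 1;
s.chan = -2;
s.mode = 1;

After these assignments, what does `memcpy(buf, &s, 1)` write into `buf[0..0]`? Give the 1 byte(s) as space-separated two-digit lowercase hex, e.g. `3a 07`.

0d

slot (2b) val=0 bits=0x0 at bit 6: 0x00
kind (2b) val=0 bits=0x0 at bit 4: 0x00
id (1b) val=1 bits=0x1 at bit 3: 0x08
chan (2b) val=-2 bits=0x2 at bit 1: 0x0c
mode (1b) val=1 bits=0x1 at bit 0: 0x0d
word = 0x0d → big-endian bytes:
  [0]=0x0d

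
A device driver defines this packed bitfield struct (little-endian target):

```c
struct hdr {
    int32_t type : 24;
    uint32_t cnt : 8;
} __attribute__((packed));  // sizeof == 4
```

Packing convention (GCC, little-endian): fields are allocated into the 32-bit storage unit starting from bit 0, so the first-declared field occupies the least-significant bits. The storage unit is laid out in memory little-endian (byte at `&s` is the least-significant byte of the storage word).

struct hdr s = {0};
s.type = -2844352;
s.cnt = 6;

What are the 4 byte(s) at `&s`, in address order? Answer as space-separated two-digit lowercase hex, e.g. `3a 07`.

40 99 d4 06

type:24 = -2844352 → 0xd49940 << 0 → word 0x00d49940
cnt:8 = 6 → 0x6 << 24 → word 0x06d49940
word = 0x06d49940 → little-endian bytes:
  [0]=0x40  [1]=0x99  [2]=0xd4  [3]=0x06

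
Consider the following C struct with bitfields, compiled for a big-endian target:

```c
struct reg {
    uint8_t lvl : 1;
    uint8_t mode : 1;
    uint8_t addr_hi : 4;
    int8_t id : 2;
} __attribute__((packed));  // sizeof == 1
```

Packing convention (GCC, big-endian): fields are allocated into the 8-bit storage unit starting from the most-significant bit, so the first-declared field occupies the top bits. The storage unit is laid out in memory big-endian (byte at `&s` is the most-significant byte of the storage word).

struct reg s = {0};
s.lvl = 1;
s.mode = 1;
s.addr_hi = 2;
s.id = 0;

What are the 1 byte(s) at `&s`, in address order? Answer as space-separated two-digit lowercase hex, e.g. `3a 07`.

lvl:1 = 1 → 0x1 << 7 → word 0x80
mode:1 = 1 → 0x1 << 6 → word 0xc0
addr_hi:4 = 2 → 0x2 << 2 → word 0xc8
id:2 = 0 → 0x0 << 0 → word 0xc8
word = 0xc8 → big-endian bytes:
  [0]=0xc8

c8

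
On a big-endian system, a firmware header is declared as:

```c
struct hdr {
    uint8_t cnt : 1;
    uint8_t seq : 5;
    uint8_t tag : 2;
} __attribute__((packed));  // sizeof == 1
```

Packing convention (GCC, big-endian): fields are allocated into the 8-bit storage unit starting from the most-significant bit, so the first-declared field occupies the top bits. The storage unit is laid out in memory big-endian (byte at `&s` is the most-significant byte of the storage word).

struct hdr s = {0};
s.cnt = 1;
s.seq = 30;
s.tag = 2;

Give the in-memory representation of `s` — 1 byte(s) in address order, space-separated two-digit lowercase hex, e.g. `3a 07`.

cnt (1b) val=1 bits=0x1 at bit 7: 0x80
seq (5b) val=30 bits=0x1e at bit 2: 0xf8
tag (2b) val=2 bits=0x2 at bit 0: 0xfa
word = 0xfa → big-endian bytes:
  [0]=0xfa

fa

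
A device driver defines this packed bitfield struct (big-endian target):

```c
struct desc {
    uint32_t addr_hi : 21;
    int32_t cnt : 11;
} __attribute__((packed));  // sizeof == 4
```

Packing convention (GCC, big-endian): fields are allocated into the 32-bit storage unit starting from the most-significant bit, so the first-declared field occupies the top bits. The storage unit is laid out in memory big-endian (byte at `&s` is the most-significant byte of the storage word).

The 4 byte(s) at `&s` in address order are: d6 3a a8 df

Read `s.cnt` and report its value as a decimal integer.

[0]=0xd6 [1]=0x3a [2]=0xa8 [3]=0xdf (big-endian) → word 0xd63aa8df
addr_hi:21 @ bit 11 → (0xd63aa8df>>11)&0x1fffff = 0x1ac755
cnt:11 @ bit 0 → (0xd63aa8df>>0)&0x7ff = 0xdf  ←
cnt signed 11b, MSB=0: value = 223

223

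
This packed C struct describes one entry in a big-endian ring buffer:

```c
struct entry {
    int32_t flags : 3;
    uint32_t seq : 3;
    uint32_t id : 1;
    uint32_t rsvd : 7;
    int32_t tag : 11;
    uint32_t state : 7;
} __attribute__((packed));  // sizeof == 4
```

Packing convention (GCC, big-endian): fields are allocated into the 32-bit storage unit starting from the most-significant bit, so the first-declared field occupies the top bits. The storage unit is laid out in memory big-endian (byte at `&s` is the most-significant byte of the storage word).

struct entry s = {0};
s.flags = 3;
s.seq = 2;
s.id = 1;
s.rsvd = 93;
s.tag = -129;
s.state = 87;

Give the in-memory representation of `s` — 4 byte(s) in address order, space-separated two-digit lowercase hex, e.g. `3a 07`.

6b 77 bf d7

flags:3 = 3 → 0x3 << 29 → word 0x60000000
seq:3 = 2 → 0x2 << 26 → word 0x68000000
id:1 = 1 → 0x1 << 25 → word 0x6a000000
rsvd:7 = 93 → 0x5d << 18 → word 0x6b740000
tag:11 = -129 → 0x77f << 7 → word 0x6b77bf80
state:7 = 87 → 0x57 << 0 → word 0x6b77bfd7
word = 0x6b77bfd7 → big-endian bytes:
  [0]=0x6b  [1]=0x77  [2]=0xbf  [3]=0xd7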